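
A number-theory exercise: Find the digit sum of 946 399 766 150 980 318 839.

114

9+4+6+3+9+9+7+6+6+1+5+0+9+8+0+3+1+8+8+3+9 = 114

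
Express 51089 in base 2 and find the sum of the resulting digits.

8

51089 in base 2 is 1100011110010001.
Digit sum: 1+1+0+0+0+1+1+1+1+0+0+1+0+0+0+1 = 8.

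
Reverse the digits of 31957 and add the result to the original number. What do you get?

Reverse of 31957 is 75913.
31957 + 75913 = 107870

107870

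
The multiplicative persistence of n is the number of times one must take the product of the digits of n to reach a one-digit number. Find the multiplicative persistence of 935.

935 → 135 → 15 → 5 (3 steps)

3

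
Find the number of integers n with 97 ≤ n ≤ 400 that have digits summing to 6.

15

The integers in [97, 400] that have digits summing to 6: 105, 114, 123, 132, 141, 150, …, 321, 330.
15 qualify.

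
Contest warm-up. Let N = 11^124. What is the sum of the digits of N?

619

11^124 = 1357353476561849937427520199681492097231976065318997729695477395105372610650488384370543193682515126029745934323188174458941797841
Sum of its 130 digits: 619.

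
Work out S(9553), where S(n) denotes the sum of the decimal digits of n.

22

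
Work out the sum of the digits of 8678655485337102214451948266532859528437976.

8+6+7+8+6+5+5+4+8+5+3+3+7+1+0+2+2+1+4+4+5+1+9+4+8+2+6+6+5+3+2+8+5+9+5+2+8+4+3+7+9+7+6 = 213

213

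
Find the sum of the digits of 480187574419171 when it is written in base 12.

80

480187574419171 in base 12 is 45A3369B124A57.
Digit sum: 4+5+10+3+3+6+9+11+1+2+4+10+5+7 = 80.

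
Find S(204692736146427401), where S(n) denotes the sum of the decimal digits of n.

68

2+0+4+6+9+2+7+3+6+1+4+6+4+2+7+4+0+1 = 68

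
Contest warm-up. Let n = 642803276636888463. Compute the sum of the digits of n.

6+4+2+8+0+3+2+7+6+6+3+6+8+8+8+4+6+3 = 90

90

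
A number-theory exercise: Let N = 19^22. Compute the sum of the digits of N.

19^22 = 13569980418174090907801371961
Sum of its 29 digits: 127.

127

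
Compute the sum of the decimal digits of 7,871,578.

7+8+7+1+5+7+8 = 43

43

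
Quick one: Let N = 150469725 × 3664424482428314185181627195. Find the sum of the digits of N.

177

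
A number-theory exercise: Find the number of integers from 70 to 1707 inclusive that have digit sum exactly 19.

The integers in [70, 1707] that have digit sum exactly 19: 199, 289, 298, 379, 388, 397, …, 1684, 1693.
73 qualify.

73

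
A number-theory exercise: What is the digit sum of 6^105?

369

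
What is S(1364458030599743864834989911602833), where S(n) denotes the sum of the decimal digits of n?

1+3+6+4+4+5+8+0+3+0+5+9+9+7+4+3+8+6+4+8+3+4+9+8+9+9+1+1+6+0+2+8+3+3 = 163

163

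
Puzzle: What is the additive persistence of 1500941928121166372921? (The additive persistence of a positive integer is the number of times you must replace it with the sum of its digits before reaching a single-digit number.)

2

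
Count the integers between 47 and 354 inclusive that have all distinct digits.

The integers in [47, 354] that have all distinct digits: 47, 48, 49, 50, 51, 52, …, 352, 354.
228 qualify.

228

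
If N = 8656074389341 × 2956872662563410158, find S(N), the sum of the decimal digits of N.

8656074389341 × 2956872662563410158 = 25594909726957667335100366325878
Sum of its 32 digits: 158.

158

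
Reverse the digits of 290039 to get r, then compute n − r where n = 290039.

-640053

Reverse of 290039 is 930092.
290039 − 930092 = -640053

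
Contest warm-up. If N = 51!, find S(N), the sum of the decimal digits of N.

51! = 1551118753287382280224243016469303211063259720016986112000000000000
Sum of its 67 digits: 198.

198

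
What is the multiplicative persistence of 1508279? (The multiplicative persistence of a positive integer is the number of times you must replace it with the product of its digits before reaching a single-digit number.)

1508279 → 0 (1 step)

1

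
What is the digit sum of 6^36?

6^36 = 10314424798490535546171949056
Sum of its 29 digits: 126.

126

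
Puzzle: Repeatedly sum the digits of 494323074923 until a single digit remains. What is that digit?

4+9+4+3+2+3+0+7+4+9+2+3 = 50
5+0 = 5

5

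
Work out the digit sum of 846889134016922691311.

92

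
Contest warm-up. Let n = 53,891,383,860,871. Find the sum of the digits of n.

70

5+3+8+9+1+3+8+3+8+6+0+8+7+1 = 70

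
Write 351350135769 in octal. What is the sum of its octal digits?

45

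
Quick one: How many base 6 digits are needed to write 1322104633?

1322104633 in base 6 is 335105142441, which has 12 digits.

12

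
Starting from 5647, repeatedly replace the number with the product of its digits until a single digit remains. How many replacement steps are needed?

2

5647 → 840 → 0 (2 steps)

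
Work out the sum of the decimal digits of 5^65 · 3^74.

5^65 · 3^74 = 549570143908001303445675644001097479127322664727017809127573855221271514892578125
Sum of its 81 digits: 333.

333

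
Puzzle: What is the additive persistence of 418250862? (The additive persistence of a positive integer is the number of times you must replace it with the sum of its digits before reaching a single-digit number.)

2

418250862 → 36 → 9 (2 steps)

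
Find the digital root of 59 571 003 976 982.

5+9+5+7+1+0+0+3+9+7+6+9+8+2 = 71
7+1 = 8

8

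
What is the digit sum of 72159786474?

7+2+1+5+9+7+8+6+4+7+4 = 60

60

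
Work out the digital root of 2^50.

4

The digital root of n equals n mod 9 (or 9 when 9 | n), so we need 2^50 mod 9.
2^50 ≡ 4 (mod 9), so the digital root is 4.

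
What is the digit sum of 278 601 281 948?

2+7+8+6+0+1+2+8+1+9+4+8 = 56

56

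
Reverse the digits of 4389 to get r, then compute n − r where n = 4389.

-5445

Reverse of 4389 is 9834.
4389 − 9834 = -5445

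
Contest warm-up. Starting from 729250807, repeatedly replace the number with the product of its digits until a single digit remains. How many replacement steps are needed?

729250807 → 0 (1 step)

1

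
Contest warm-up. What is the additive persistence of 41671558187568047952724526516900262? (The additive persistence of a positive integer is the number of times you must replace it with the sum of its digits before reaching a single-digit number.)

41671558187568047952724526516900262 → 156 → 12 → 3 (3 steps)

3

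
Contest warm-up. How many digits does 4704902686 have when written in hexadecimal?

9

4704902686 in base 16 is 1186F1E1E, which has 9 digits.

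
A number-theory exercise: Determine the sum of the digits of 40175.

4+0+1+7+5 = 17

17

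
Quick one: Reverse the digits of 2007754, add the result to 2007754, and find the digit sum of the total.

Reversal of 2007754 is 4577002; 2007754 + 4577002 = 6584756.
Digit sum of 6584756: 6+5+8+4+7+5+6 = 41.

41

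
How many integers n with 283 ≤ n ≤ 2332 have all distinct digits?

The integers in [283, 2332] that have all distinct digits: 283, 284, 285, 286, 287, 289, …, 2318, 2319.
1148 qualify.

1148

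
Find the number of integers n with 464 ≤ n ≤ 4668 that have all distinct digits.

2215

The integers in [464, 4668] that have all distinct digits: 465, 467, 468, 469, 470, 471, …, 4658, 4659.
2215 qualify.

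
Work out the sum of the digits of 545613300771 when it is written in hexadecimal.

51

545613300771 in base 16 is 7F09164423.
Digit sum: 7+15+0+9+1+6+4+4+2+3 = 51.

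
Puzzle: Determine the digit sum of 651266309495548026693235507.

121

6+5+1+2+6+6+3+0+9+4+9+5+5+4+8+0+2+6+6+9+3+2+3+5+5+0+7 = 121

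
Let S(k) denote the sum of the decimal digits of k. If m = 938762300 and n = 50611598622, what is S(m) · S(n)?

1710

S(938762300) = 9+3+8+7+6+2+3+0+0 = 38.
S(50611598622) = 5+0+6+1+1+5+9+8+6+2+2 = 45.
38 · 45 = 1710.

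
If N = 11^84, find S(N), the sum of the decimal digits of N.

11^84 = 2999062754174580621444557664122388274963717433652437940577512878446736163557021296243441
Sum of its 88 digits: 397.

397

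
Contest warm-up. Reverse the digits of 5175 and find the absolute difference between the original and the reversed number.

Reverse of 5175 is 5715.
|5175 − 5715| = 540

540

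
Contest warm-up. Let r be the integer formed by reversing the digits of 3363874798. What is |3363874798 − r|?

5610908835

Reverse of 3363874798 is 8974783633.
|3363874798 − 8974783633| = 5610908835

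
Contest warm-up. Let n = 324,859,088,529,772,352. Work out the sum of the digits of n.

3+2+4+8+5+9+0+8+8+5+2+9+7+7+2+3+5+2 = 89

89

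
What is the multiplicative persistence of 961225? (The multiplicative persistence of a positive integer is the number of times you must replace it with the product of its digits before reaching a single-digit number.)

2

961225 → 1080 → 0 (2 steps)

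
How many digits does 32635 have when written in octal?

32635 in base 8 is 77573, which has 5 digits.

5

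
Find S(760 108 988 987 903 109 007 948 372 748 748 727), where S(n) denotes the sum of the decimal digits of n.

7+6+0+1+0+8+9+8+8+9+8+7+9+0+3+1+0+9+0+0+7+9+4+8+3+7+2+7+4+8+7+4+8+7+2+7 = 187

187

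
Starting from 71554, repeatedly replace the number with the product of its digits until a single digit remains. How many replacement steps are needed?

71554 → 700 → 0 (2 steps)

2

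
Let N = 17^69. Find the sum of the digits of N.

17^69 = 7961145753492658188015880378976844387030440651052782229932477774154576998240582422097
Sum of its 85 digits: 404.

404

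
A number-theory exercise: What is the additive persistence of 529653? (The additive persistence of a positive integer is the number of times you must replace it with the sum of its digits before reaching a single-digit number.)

2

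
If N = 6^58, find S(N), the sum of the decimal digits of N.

6^58 = 1357602166130257152481187563160405662935023616
Sum of its 46 digits: 171.

171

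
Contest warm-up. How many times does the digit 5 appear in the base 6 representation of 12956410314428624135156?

12956410314428624135156 in base 6 is 20354204215543505324302505232.
The digit 5 appears 7 times.

7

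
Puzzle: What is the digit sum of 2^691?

2^691 = 10273702932711667006330058365000251299903007427389011444332579888806117488861485980690754953667164943802701111047223081470741078613640241920171513223929454785068796232672743355843093277117817807170494632296448
Sum of its 209 digits: 875.

875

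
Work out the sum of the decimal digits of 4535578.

37

4+5+3+5+5+7+8 = 37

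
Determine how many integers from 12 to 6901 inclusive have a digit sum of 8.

160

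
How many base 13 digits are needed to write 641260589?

8

641260589 in base 13 is A2B14148, which has 8 digits.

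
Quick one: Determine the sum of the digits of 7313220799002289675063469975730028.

151

7+3+1+3+2+2+0+7+9+9+0+0+2+2+8+9+6+7+5+0+6+3+4+6+9+9+7+5+7+3+0+0+2+8 = 151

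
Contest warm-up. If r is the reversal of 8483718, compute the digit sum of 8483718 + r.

42

Reversal of 8483718 is 8173848; 8483718 + 8173848 = 16657566.
Digit sum of 16657566: 1+6+6+5+7+5+6+6 = 42.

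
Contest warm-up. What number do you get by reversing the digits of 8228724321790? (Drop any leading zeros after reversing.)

971234278228

Reversing 8228724321790 gives 971234278228.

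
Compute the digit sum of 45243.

18

4+5+2+4+3 = 18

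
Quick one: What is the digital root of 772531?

7

7+7+2+5+3+1 = 25
2+5 = 7
(Equivalently, 772531 mod 9 = 7.)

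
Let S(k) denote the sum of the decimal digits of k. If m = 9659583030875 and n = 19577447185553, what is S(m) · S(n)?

S(9659583030875) = 9+6+5+9+5+8+3+0+3+0+8+7+5 = 68.
S(19577447185553) = 1+9+5+7+7+4+4+7+1+8+5+5+5+3 = 71.
68 · 71 = 4828.

4828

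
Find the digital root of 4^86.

7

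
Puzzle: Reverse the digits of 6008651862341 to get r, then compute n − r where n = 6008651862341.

4575970294335

Reverse of 6008651862341 is 1432681568006.
6008651862341 − 1432681568006 = 4575970294335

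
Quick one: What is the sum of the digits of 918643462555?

58

9+1+8+6+4+3+4+6+2+5+5+5 = 58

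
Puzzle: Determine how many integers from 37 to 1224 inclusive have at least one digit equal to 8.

308

The integers in [37, 1224] that have at least one digit equal to 8: 38, 48, 58, 68, 78, 80, …, 1208, 1218.
308 qualify.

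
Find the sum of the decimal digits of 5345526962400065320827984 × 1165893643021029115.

5345526962400065320827984 × 1165893643021029115 = 6232315904059747881566013691744915570754160
Sum of its 43 digits: 186.

186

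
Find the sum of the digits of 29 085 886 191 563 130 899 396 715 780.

2+9+0+8+5+8+8+6+1+9+1+5+6+3+1+3+0+8+9+9+3+9+6+7+1+5+7+8+0 = 147

147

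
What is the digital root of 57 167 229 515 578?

7

5+7+1+6+7+2+2+9+5+1+5+5+7+8 = 70
7+0 = 7
(Equivalently, 57 167 229 515 578 mod 9 = 7.)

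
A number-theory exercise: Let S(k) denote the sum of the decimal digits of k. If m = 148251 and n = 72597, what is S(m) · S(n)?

630

S(148251) = 1+4+8+2+5+1 = 21.
S(72597) = 7+2+5+9+7 = 30.
21 · 30 = 630.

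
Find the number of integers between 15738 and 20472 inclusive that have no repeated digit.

1563

The integers in [15738, 20472] that have no repeated digit: 15738, 15739, 15740, 15742, 15743, 15746, …, 20469, 20471.
1563 qualify.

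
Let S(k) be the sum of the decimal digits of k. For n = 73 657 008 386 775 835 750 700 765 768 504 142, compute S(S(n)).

First digit sum: 162.
1+6+2 = 9.

9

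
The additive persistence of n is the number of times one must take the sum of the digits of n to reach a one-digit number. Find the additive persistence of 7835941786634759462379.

7835941786634759462379 → 123 → 6 (2 steps)

2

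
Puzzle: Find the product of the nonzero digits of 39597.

8505

3×9×5×9×7 = 8505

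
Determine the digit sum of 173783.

29

1+7+3+7+8+3 = 29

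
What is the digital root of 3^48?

9

The digital root of n equals n mod 9 (or 9 when 9 | n), so we need 3^48 mod 9.
3^48 ≡ 0 (mod 9), so the digital root is 9.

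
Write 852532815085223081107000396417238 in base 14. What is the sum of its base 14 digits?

852532815085223081107000396417238 in base 14 is 6C939759D384CB9A5122A44A142B4.
Digit sum: 6+12+9+3+9+7+5+9+13+3+8+4+12+11+9+10+5+1+2+2+10+4+4+10+1+4+2+11+4 = 190.

190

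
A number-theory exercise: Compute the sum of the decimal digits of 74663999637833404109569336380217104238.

172

7+4+6+6+3+9+9+9+6+3+7+8+3+3+4+0+4+1+0+9+5+6+9+3+3+6+3+8+0+2+1+7+1+0+4+2+3+8 = 172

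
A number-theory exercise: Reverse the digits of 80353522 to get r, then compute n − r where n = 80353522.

Reverse of 80353522 is 22535308.
80353522 − 22535308 = 57818214

57818214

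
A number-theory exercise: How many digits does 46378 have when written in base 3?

46378 in base 3 is 2100121201, which has 10 digits.

10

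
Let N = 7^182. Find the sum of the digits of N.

706

7^182 = 6424558419764364314812862549292357551272958886974535323941452800880754378959647257357647038300523145238385190905160291104871496886392334465033172862892049
Sum of its 154 digits: 706.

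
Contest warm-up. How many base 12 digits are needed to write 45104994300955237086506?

21

45104994300955237086506 in base 12 is B92234B0AA5A8982043A2, which has 21 digits.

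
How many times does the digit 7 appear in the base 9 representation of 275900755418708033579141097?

275900755418708033579141097 in base 9 is 4662764061810867128302735020.
The digit 7 appears 3 times.

3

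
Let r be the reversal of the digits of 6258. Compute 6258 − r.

-2268

Reverse of 6258 is 8526.
6258 − 8526 = -2268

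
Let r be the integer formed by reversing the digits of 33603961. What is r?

Reversing 33603961 gives 16930633.

16930633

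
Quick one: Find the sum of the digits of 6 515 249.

6+5+1+5+2+4+9 = 32

32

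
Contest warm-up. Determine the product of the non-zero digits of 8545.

8×5×4×5 = 800

800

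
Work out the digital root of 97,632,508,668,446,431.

9+7+6+3+2+5+0+8+6+6+8+4+4+6+4+3+1 = 82
8+2 = 10
1+0 = 1

1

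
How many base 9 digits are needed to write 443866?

6

443866 in base 9 is 745774, which has 6 digits.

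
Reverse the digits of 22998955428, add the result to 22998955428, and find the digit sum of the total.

45

Reversal of 22998955428 is 82455989922; 22998955428 + 82455989922 = 105454945350.
Digit sum of 105454945350: 1+0+5+4+5+4+9+4+5+3+5+0 = 45.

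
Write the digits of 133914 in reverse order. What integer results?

419331

Reversing 133914 gives 419331.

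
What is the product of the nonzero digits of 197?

63

1×9×7 = 63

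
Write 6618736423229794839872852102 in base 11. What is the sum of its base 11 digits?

6618736423229794839872852102 in base 11 is 560A756A48A03439272601A2A84.
Digit sum: 5+6+0+10+7+5+6+10+4+8+10+0+3+4+3+9+2+7+2+6+0+1+10+2+10+8+4 = 142.

142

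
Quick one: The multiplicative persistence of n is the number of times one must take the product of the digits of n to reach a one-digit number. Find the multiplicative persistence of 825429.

825429 → 5760 → 0 (2 steps)

2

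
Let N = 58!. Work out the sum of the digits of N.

58! = 2350561331282878571829474910515074683828862318181142924420699914240000000000000
Sum of its 79 digits: 288.

288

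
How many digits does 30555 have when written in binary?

30555 in base 2 is 111011101011011, which has 15 digits.

15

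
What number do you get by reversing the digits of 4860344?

4430684

Reversing 4860344 gives 4430684.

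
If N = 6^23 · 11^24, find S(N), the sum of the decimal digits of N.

207

6^23 · 11^24 = 7778631583083904823194559342579940386144256
Sum of its 43 digits: 207.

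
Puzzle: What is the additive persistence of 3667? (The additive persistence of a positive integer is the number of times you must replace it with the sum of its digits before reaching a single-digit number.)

3667 → 22 → 4 (2 steps)

2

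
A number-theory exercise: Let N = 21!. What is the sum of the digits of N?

63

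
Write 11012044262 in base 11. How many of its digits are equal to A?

1

11012044262 in base 11 is 474101492A.
The digit A appears 1 time.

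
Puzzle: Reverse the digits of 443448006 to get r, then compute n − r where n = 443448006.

Reverse of 443448006 is 600844344.
443448006 − 600844344 = -157396338

-157396338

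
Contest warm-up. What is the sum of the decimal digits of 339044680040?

41

3+3+9+0+4+4+6+8+0+0+4+0 = 41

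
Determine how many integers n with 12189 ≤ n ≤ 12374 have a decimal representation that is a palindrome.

The integers in [12189, 12374] that have a decimal representation that is a palindrome: 12221, 12321.
2 qualify.

2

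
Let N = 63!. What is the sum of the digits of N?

333

63! = 1982608315404440064116146708361898137544773690227268628106279599612729753600000000000000
Sum of its 88 digits: 333.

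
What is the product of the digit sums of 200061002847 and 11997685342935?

S(200061002847) = 2+0+0+0+6+1+0+0+2+8+4+7 = 30.
S(11997685342935) = 1+1+9+9+7+6+8+5+3+4+2+9+3+5 = 72.
30 · 72 = 2160.

2160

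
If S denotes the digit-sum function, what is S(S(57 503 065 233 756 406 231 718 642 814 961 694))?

14

First digit sum: 149.
1+4+9 = 14.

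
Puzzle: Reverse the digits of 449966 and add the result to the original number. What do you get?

1119910

Reverse of 449966 is 669944.
449966 + 669944 = 1119910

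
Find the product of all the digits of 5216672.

5040

5×2×1×6×6×7×2 = 5040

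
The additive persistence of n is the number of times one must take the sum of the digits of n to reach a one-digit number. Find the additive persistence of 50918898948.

3

50918898948 → 69 → 15 → 6 (3 steps)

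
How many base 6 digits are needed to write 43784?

6

43784 in base 6 is 534412, which has 6 digits.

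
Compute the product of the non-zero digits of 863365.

12960

8×6×3×3×6×5 = 12960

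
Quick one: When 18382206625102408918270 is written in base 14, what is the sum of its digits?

116

18382206625102408918270 in base 14 is 310C1B34B4986B348890.
Digit sum: 3+1+0+12+1+11+3+4+11+4+9+8+6+11+3+4+8+8+9+0 = 116.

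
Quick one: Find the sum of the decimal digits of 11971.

19

1+1+9+7+1 = 19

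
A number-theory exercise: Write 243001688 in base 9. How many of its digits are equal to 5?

4

243001688 in base 9 is 557222575.
The digit 5 appears 4 times.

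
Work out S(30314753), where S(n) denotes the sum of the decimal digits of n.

3+0+3+1+4+7+5+3 = 26

26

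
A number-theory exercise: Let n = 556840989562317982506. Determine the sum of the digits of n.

108

5+5+6+8+4+0+9+8+9+5+6+2+3+1+7+9+8+2+5+0+6 = 108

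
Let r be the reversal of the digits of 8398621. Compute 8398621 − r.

7129683

Reverse of 8398621 is 1268938.
8398621 − 1268938 = 7129683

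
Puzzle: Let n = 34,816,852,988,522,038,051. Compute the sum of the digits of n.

88

3+4+8+1+6+8+5+2+9+8+8+5+2+2+0+3+8+0+5+1 = 88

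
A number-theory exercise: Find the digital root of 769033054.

1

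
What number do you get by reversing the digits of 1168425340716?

6170435248611

Reversing 1168425340716 gives 6170435248611.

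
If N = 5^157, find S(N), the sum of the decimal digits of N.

5^157 = 54738221262688166832958186847262348878135232104551397334260479839444964167416429745571804232895374298095703125
Sum of its 110 digits: 509.

509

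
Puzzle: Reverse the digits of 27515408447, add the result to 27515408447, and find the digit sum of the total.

Reversal of 27515408447 is 74480451572; 27515408447 + 74480451572 = 101995860019.
Digit sum of 101995860019: 1+0+1+9+9+5+8+6+0+0+1+9 = 49.

49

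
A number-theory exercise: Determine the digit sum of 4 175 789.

41

4+1+7+5+7+8+9 = 41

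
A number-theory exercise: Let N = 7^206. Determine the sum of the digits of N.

769

7^206 = 1230824813134842807283798520430636310264067713738977819859474030746648511411697029659004340261471771152928833391663821316264359104254030819694748088798262075483562075061997649
Sum of its 175 digits: 769.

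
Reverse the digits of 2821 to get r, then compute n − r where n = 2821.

Reverse of 2821 is 1282.
2821 − 1282 = 1539

1539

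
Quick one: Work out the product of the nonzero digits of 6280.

6×2×8 = 96

96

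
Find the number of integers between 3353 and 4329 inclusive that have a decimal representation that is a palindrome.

The integers in [3353, 4329] that have a decimal representation that is a palindrome: 3443, 3553, 3663, 3773, 3883, 3993, 4004, 4114, 4224.
9 qualify.

9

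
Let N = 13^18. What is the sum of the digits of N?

13^18 = 112455406951957393129
Sum of its 21 digits: 91.

91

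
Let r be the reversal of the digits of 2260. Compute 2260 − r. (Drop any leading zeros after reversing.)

1638

Reverse of 2260 is 622.
2260 − 622 = 1638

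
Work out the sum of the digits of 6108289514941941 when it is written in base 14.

6108289514941941 in base 14 is 79A54B0B974925.
Digit sum: 7+9+10+5+4+11+0+11+9+7+4+9+2+5 = 93.

93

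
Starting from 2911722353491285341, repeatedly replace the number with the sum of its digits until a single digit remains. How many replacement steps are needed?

2911722353491285341 → 72 → 9 (2 steps)

2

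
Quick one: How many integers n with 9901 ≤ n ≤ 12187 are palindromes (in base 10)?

The integers in [9901, 12187] that are palindromes (in base 10): 9999, 10001, 10101, 10201, 10301, 10401, …, 12021, 12121.
23 qualify.

23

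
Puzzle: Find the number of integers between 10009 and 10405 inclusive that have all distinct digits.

The integers in [10009, 10405] that have all distinct digits: 10234, 10235, 10236, 10237, 10238, 10239, …, 10397, 10398.
84 qualify.

84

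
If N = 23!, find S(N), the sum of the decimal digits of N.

99

23! = 25852016738884976640000
Sum of its 23 digits: 99.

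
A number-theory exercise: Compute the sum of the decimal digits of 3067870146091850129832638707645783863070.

178

3+0+6+7+8+7+0+1+4+6+0+9+1+8+5+0+1+2+9+8+3+2+6+3+8+7+0+7+6+4+5+7+8+3+8+6+3+0+7+0 = 178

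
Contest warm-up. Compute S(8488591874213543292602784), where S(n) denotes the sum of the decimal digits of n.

8+4+8+8+5+9+1+8+7+4+2+1+3+5+4+3+2+9+2+6+0+2+7+8+4 = 120

120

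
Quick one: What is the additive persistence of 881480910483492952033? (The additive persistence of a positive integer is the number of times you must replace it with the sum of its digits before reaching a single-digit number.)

881480910483492952033 → 91 → 10 → 1 (3 steps)

3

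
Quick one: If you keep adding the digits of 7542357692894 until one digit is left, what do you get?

7+5+4+2+3+5+7+6+9+2+8+9+4 = 71
7+1 = 8

8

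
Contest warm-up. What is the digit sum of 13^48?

13^48 = 294632676319010105335586872991323185304149065116720321
Sum of its 54 digits: 208.

208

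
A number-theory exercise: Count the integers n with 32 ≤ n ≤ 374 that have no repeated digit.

257

The integers in [32, 374] that have no repeated digit: 32, 34, 35, 36, 37, 38, …, 372, 374.
257 qualify.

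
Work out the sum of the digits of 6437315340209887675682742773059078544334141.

6+4+3+7+3+1+5+3+4+0+2+0+9+8+8+7+6+7+5+6+8+2+7+4+2+7+7+3+0+5+9+0+7+8+5+4+4+3+3+4+1+4+1 = 192

192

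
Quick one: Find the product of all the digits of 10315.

1×0×3×1×5 = 0

0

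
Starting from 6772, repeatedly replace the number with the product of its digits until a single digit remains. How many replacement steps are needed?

6772 → 588 → 320 → 0 (3 steps)

3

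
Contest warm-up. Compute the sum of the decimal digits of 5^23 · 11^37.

211

5^23 · 11^37 = 4053586552877156722455106762716317021501064300537109375
Sum of its 55 digits: 211.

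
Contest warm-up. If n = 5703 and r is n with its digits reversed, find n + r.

Reverse of 5703 is 3075.
5703 + 3075 = 8778

8778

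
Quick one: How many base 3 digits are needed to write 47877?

10

47877 in base 3 is 2102200020, which has 10 digits.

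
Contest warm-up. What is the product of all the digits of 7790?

0

7×7×9×0 = 0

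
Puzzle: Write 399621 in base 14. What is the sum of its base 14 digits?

40

399621 in base 14 is A58C5.
Digit sum: 10+5+8+12+5 = 40.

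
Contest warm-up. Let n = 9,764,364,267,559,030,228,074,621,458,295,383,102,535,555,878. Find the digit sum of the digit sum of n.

11

First digit sum: 209.
2+0+9 = 11.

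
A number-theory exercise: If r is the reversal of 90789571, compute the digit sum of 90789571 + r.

Reversal of 90789571 is 17598709; 90789571 + 17598709 = 108388280.
Digit sum of 108388280: 1+0+8+3+8+8+2+8+0 = 38.

38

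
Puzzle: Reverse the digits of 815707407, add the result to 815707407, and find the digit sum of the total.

33

Reversal of 815707407 is 704707518; 815707407 + 704707518 = 1520414925.
Digit sum of 1520414925: 1+5+2+0+4+1+4+9+2+5 = 33.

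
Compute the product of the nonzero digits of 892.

8×9×2 = 144

144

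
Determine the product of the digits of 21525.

2×1×5×2×5 = 100

100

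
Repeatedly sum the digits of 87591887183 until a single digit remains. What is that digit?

8+7+5+9+1+8+8+7+1+8+3 = 65
6+5 = 11
1+1 = 2
(Equivalently, 87591887183 mod 9 = 2.)

2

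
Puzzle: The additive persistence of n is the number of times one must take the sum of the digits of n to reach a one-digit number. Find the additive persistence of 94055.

2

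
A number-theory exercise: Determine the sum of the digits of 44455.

4+4+4+5+5 = 22

22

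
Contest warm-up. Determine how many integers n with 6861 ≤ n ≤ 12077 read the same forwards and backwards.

The integers in [6861, 12077] that read the same forwards and backwards: 6886, 6996, 7007, 7117, 7227, 7337, …, 11911, 12021.
53 qualify.

53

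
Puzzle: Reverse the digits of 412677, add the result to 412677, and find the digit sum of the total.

Reversal of 412677 is 776214; 412677 + 776214 = 1188891.
Digit sum of 1188891: 1+1+8+8+8+9+1 = 36.

36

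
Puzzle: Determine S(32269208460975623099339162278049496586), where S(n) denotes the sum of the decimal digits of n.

3+2+2+6+9+2+0+8+4+6+0+9+7+5+6+2+3+0+9+9+3+3+9+1+6+2+2+7+8+0+4+9+4+9+6+5+8+6 = 184

184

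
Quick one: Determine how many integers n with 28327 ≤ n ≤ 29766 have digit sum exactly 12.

The integers in [28327, 29766] that have digit sum exactly 12: 29001, 29010, 29100.
3 qualify.

3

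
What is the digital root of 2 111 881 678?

7

2+1+1+1+8+8+1+6+7+8 = 43
4+3 = 7
(Equivalently, 2 111 881 678 mod 9 = 7.)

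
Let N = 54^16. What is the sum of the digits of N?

126

54^16 = 5227573613485916806405226496
Sum of its 28 digits: 126.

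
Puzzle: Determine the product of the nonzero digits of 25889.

5760

2×5×8×8×9 = 5760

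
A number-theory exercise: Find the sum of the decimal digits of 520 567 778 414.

56

5+2+0+5+6+7+7+7+8+4+1+4 = 56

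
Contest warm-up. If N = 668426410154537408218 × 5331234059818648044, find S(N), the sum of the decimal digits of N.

668426410154537408218 × 5331234059818648044 = 3563537644298179257312341883824495225592
Sum of its 40 digits: 186.

186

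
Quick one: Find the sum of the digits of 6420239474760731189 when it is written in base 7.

71

6420239474760731189 in base 7 is 14331430412655125604623.
Digit sum: 1+4+3+3+1+4+3+0+4+1+2+6+5+5+1+2+5+6+0+4+6+2+3 = 71.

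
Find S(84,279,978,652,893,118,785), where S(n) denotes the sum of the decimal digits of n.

8+4+2+7+9+9+7+8+6+5+2+8+9+3+1+1+8+7+8+5 = 117

117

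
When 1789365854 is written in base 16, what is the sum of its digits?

74

1789365854 in base 16 is 6AA78E5E.
Digit sum: 6+10+10+7+8+14+5+14 = 74.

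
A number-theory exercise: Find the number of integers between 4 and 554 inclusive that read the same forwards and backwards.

The integers in [4, 554] that read the same forwards and backwards: 4, 5, 6, 7, 8, 9, …, 535, 545.
60 qualify.

60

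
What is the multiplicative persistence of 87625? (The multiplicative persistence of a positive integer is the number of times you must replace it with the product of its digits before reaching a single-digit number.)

87625 → 3360 → 0 (2 steps)

2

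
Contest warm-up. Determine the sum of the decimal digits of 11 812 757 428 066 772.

74

1+1+8+1+2+7+5+7+4+2+8+0+6+6+7+7+2 = 74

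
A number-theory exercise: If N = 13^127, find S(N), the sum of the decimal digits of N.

598

13^127 = 2956689663122075976114506854285902675703084329668267513354292673603408564330231932734973244922155356217475711246189330255902747143246023506117
Sum of its 142 digits: 598.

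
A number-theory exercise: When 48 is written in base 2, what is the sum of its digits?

48 in base 2 is 110000.
Digit sum: 1+1+0+0+0+0 = 2.

2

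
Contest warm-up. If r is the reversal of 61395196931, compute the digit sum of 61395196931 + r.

52

Reversal of 61395196931 is 13969159316; 61395196931 + 13969159316 = 75364356247.
Digit sum of 75364356247: 7+5+3+6+4+3+5+6+2+4+7 = 52.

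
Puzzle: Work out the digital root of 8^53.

The digital root of n equals n mod 9 (or 9 when 9 | n), so we need 8^53 mod 9.
8^53 ≡ 8 (mod 9), so the digital root is 8.

8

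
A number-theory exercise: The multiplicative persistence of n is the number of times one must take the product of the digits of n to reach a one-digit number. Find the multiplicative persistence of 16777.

16777 → 2058 → 0 (2 steps)

2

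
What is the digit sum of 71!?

423

71! = 850478588567862317521167644239926010288584608120796235886430763388588680378079017697280000000000000000
Sum of its 102 digits: 423.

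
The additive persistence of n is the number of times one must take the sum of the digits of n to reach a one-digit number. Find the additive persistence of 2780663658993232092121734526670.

2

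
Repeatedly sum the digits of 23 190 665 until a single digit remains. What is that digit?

5

2+3+1+9+0+6+6+5 = 32
3+2 = 5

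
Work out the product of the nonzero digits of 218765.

2×1×8×7×6×5 = 3360

3360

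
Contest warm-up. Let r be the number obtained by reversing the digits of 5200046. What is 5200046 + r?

11600071

Reverse of 5200046 is 6400025.
5200046 + 6400025 = 11600071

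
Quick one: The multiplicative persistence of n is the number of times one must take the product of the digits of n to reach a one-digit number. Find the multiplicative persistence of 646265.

646265 → 8640 → 0 (2 steps)

2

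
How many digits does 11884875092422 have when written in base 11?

11884875092422 in base 11 is 3872390173892, which has 13 digits.

13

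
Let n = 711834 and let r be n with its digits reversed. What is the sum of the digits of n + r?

30

Reversal of 711834 is 438117; 711834 + 438117 = 1149951.
Digit sum of 1149951: 1+1+4+9+9+5+1 = 30.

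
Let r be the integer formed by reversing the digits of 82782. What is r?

28728

Reversing 82782 gives 28728.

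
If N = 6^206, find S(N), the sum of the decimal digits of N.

711

6^206 = 19913957642173950411583660538699907256194482903259058822541071906796628841067058543673829733082363131480098718413241513393011530261588923628668631456612305862656
Sum of its 161 digits: 711.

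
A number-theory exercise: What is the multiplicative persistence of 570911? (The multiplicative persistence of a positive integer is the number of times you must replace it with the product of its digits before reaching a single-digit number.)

1

570911 → 0 (1 step)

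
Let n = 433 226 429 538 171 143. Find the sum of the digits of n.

4+3+3+2+2+6+4+2+9+5+3+8+1+7+1+1+4+3 = 68

68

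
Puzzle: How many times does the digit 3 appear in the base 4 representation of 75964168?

75964168 in base 4 is 10201301330020.
The digit 3 appears 3 times.

3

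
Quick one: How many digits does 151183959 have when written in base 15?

151183959 in base 15 is D4153A9, which has 7 digits.

7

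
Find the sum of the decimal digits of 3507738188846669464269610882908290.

173

3+5+0+7+7+3+8+1+8+8+8+4+6+6+6+9+4+6+4+2+6+9+6+1+0+8+8+2+9+0+8+2+9+0 = 173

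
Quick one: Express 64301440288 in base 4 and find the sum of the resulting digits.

28

64301440288 in base 4 is 323320222201310200.
Digit sum: 3+2+3+3+2+0+2+2+2+2+0+1+3+1+0+2+0+0 = 28.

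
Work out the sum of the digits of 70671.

7+0+6+7+1 = 21

21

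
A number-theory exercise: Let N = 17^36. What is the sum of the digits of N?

199

17^36 = 197770344305988984840145602058543169130838081
Sum of its 45 digits: 199.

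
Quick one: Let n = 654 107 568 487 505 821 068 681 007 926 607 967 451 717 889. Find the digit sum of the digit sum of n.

4

First digit sum: 220.
2+2+0 = 4.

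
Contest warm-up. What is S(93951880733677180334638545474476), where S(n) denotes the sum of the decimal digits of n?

9+3+9+5+1+8+8+0+7+3+3+6+7+7+1+8+0+3+3+4+6+3+8+5+4+5+4+7+4+4+7+6 = 158

158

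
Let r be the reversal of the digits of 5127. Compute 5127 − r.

Reverse of 5127 is 7215.
5127 − 7215 = -2088

-2088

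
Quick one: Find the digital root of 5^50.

The digital root of n equals n mod 9 (or 9 when 9 | n), so we need 5^50 mod 9.
5^50 ≡ 7 (mod 9), so the digital root is 7.

7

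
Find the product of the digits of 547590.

0

5×4×7×5×9×0 = 0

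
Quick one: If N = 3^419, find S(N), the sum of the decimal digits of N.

3^419 = 81998465946267992316297544466932378146944579134120267577546932019281399540662285224990263210666168845602984913989193350923580530081665257252576406168967042636539181238132231567428583802173771149357467
Sum of its 200 digits: 927.

927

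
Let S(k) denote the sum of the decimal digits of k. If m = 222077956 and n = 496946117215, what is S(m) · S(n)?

S(222077956) = 2+2+2+0+7+7+9+5+6 = 40.
S(496946117215) = 4+9+6+9+4+6+1+1+7+2+1+5 = 55.
40 · 55 = 2200.

2200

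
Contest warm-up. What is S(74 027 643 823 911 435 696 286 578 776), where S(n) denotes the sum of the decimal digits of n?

146

7+4+0+2+7+6+4+3+8+2+3+9+1+1+4+3+5+6+9+6+2+8+6+5+7+8+7+7+6 = 146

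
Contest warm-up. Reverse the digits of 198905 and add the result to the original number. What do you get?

Reverse of 198905 is 509891.
198905 + 509891 = 708796

708796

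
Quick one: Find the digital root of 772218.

7+7+2+2+1+8 = 27
2+7 = 9

9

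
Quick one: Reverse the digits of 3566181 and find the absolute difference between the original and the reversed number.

1749528

Reverse of 3566181 is 1816653.
|3566181 − 1816653| = 1749528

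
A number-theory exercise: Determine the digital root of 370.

3+7+0 = 10
1+0 = 1

1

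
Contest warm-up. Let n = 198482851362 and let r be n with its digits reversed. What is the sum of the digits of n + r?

Reversal of 198482851362 is 263158284891; 198482851362 + 263158284891 = 461641136253.
Digit sum of 461641136253: 4+6+1+6+4+1+1+3+6+2+5+3 = 42.

42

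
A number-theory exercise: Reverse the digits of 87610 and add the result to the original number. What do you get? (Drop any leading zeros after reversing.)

89288

Reverse of 87610 is 1678.
87610 + 1678 = 89288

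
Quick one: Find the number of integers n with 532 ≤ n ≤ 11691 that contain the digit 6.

3818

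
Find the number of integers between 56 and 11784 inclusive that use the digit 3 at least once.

The integers in [56, 11784] that use the digit 3 at least once: 63, 73, 83, 93, 103, 113, …, 11773, 11783.
3927 qualify.

3927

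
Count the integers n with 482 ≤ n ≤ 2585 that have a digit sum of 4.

The integers in [482, 2585] that have a digit sum of 4: 1003, 1012, 1021, 1030, 1102, 1111, …, 2110, 2200.
16 qualify.

16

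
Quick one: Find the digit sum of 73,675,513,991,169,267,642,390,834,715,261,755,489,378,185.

7+3+6+7+5+5+1+3+9+9+1+1+6+9+2+6+7+6+4+2+3+9+0+8+3+4+7+1+5+2+6+1+7+5+5+4+8+9+3+7+8+1+8+5 = 218

218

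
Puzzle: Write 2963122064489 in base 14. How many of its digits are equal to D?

2963122064489 in base 14 is A35B7227AAD.
The digit D appears 1 time.

1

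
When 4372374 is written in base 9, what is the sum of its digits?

30

4372374 in base 9 is 8203683.
Digit sum: 8+2+0+3+6+8+3 = 30.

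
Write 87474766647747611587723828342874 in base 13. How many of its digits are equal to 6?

2

87474766647747611587723828342874 in base 13 is 584766031A5299B338C71B8C389B0.
The digit 6 appears 2 times.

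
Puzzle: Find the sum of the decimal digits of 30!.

30! = 265252859812191058636308480000000
Sum of its 33 digits: 117.

117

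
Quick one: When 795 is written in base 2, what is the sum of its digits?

795 in base 2 is 1100011011.
Digit sum: 1+1+0+0+0+1+1+0+1+1 = 6.

6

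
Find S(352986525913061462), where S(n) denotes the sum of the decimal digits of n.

3+5+2+9+8+6+5+2+5+9+1+3+0+6+1+4+6+2 = 77

77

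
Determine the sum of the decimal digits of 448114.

4+4+8+1+1+4 = 22

22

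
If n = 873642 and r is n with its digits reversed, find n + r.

1120020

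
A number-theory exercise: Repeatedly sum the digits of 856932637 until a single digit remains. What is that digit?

4

8+5+6+9+3+2+6+3+7 = 49
4+9 = 13
1+3 = 4
(Equivalently, 856932637 mod 9 = 4.)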